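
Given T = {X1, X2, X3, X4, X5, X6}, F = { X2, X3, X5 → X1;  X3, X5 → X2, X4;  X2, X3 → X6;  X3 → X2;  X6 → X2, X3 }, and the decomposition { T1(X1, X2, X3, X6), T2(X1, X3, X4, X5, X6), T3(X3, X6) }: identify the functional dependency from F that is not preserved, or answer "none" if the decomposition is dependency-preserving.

X2, X3, X5 → X1: restricted closure across fragments reaches X1.
X3, X5 → X2, X4: restricted closure across fragments reaches X2, X4.
X2, X3 → X6 lies within T1.
X3 → X2 lies within T1.
X6 → X2, X3 lies within T1.
Every dependency is enforceable on the fragments, so the decomposition is dependency-preserving.

none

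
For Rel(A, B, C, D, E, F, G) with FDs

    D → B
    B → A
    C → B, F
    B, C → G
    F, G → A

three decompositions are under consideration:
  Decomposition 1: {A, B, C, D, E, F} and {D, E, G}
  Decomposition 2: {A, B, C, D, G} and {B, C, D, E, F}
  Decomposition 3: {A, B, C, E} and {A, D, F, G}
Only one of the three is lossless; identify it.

Decomposition 2

Decomposition 1: common = {D, E}, closure = {A, B, D, E} → lossy.
Decomposition 2: common = {B, C, D}, closure = {A, B, C, D, F, G} → lossless.
Decomposition 3: common = {A}, closure = {A} → lossy.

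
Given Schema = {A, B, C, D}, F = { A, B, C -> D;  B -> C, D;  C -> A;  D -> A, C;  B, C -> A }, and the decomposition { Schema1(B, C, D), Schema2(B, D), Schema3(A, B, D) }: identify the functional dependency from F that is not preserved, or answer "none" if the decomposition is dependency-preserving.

C -> A

Check C → A: no single fragment contains all of {A, C}, and the restricted closure of {C} across the fragments never reaches {A}.
A, B, C → D is preserved.
B → C, D is preserved.
D → A, C is preserved.
B, C → A is preserved.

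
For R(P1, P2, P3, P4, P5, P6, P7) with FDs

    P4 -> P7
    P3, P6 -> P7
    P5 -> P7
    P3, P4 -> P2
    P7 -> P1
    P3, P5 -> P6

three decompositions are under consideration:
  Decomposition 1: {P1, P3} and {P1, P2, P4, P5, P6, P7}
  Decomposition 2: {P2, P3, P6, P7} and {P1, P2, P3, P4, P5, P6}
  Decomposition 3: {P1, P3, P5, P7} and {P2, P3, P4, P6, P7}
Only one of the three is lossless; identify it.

Decomposition 1: common = {P1}, closure = {P1} → lossy.
Decomposition 2: common = {P2, P3, P6}, closure = {P1, P2, P3, P6, P7} → lossless.
Decomposition 3: common = {P3, P7}, closure = {P1, P3, P7} → lossy.

Decomposition 2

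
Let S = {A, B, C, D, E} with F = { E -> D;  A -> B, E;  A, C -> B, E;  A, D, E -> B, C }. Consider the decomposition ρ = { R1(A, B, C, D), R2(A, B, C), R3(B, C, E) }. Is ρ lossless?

No

Chase test. Columns are A, B, C, D, E; row i has aⱼ where attribute j ∈ Ri, else bᵢⱼ.
Initial tableau (one row per fragment):
  row 1: a1 a2 a3 a4 b15
  row 2: a1 a2 a3 b24 b25
  row 3: b31 a2 a3 b34 a5
Rows 1 and 2 agree on A; apply A→B, E and equate their B, E entries.
Rows 1 and 2 agree on E; apply E→D and equate their D entries.
No row becomes fully distinguished — the join is lossy.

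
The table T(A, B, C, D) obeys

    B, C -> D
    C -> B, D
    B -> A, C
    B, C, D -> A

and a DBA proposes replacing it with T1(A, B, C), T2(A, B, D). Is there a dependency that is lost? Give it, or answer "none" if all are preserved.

B, C → D: restricted closure across fragments reaches D.
C → B, D: restricted closure across fragments reaches B, D.
B → A, C lies within T1.
B, C, D → A: restricted closure across fragments reaches A.
Every dependency is enforceable on the fragments, so the decomposition is dependency-preserving.

none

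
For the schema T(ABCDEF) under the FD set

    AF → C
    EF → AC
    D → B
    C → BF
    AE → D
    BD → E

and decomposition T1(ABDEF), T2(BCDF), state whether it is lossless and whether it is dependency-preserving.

lossless but not dependency-preserving

Lossless test: (BDF)⁺ = {ABCDEF}, which contains all of one fragment — lossless.
Dependency preservation: the restricted closure of {AF} across the fragments never reaches {C}, so AF → C cannot be enforced without a join — not preserved.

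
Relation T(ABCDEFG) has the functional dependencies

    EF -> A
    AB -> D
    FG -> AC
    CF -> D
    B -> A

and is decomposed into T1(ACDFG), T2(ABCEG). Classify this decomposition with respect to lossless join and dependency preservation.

lossy and not dependency-preserving

Lossless test: (ACG)⁺ = {ACG}, which is a superkey of neither fragment — lossy.
Dependency preservation: the restricted closure of {EF} across the fragments never reaches {A}, so EF → A cannot be enforced without a join — not preserved.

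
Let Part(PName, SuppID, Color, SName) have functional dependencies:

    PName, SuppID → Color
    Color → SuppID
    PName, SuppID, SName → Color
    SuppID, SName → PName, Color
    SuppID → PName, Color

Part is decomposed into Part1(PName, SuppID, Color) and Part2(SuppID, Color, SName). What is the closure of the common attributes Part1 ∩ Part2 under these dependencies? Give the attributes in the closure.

PName, SuppID, Color

Part1 ∩ Part2 = {SuppID, Color}.
SuppID → PName, Color applies, adding PName
Closure: {PName, SuppID, Color}.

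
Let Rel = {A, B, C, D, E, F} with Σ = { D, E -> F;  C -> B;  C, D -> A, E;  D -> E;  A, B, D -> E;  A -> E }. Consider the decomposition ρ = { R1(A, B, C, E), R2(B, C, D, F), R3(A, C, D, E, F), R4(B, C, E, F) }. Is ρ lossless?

Chase test. Columns are A, B, C, D, E, F; row i has aⱼ where attribute j ∈ Ri, else bᵢⱼ.
Initial tableau (one row per fragment):
  row 1: a1 a2 a3 b14 a5 b16
  row 2: b21 a2 a3 a4 b25 a6
  row 3: a1 b32 a3 a4 a5 a6
  row 4: b41 a2 a3 b44 a5 a6
Rows 1 and 3 agree on C; apply C→B and equate their B entries.
Rows 2 and 3 agree on C, D; apply C, D→A, E and equate their A, E entries.
Row 2 is now all distinguished symbols — the join is lossless.

Yes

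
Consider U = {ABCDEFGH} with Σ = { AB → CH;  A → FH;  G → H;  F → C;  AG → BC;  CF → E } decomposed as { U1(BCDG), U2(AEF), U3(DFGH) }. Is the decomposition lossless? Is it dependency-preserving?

Lossless test (chase): Rows 1 and 3 agree on G; apply G→H and equate their H entries. Rows 2 and 3 agree on F; apply F→C and equate their C entries. Rows 2 and 3 agree on CF; apply CF→E and equate their E entries. No row becomes fully distinguished — the join is lossy.
Dependency preservation: the restricted closure of {AB} across the fragments never reaches {CH}, so AB → CH cannot be enforced without a join — not preserved.

lossy and not dependency-preserving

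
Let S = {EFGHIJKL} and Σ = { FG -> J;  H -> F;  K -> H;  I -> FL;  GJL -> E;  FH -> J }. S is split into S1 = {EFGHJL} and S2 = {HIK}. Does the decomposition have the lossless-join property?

Common attributes: S1 ∩ S2 = {H}.
Closure of {H}: H → F applies, adding F; FH → J applies, adding J. So (H)⁺ = {FHJ}.
The closure contains neither all of S1 = {EFGHJL} nor all of S2 = {HIK}, so the common attributes are not a superkey of either fragment. The join is lossy.

No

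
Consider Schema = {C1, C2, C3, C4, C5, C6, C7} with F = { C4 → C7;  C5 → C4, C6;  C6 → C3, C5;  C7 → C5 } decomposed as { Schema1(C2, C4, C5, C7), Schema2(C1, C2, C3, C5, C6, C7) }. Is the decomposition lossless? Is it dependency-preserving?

Lossless test: (C2, C5, C7)⁺ = {C2, C3, C4, C5, C6, C7}, which contains all of one fragment — lossless.
Dependency preservation: C5 → C4, C6 is not contained in any single fragment, but the restricted closure of its left-hand side across the fragments still reaches the right-hand side; the remaining FDs each lie inside some fragment. All dependencies are preserved.

lossless and dependency-preserving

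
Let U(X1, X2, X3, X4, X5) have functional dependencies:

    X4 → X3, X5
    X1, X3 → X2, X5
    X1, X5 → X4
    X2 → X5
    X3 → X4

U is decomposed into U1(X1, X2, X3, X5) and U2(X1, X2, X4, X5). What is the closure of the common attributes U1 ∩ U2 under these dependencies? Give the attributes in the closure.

U1 ∩ U2 = {X1, X2, X5}.
X1, X5 → X4 applies, adding X4
X4 → X3, X5 applies, adding X3
Closure: {X1, X2, X3, X4, X5}.

X1, X2, X3, X4, X5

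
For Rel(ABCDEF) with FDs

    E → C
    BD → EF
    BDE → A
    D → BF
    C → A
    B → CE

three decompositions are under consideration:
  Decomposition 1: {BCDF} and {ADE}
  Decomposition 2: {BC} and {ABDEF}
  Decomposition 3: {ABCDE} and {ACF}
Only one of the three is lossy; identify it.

Decomposition 1: common = {D}, closure = {ABCDEF} → lossless.
Decomposition 2: common = {B}, closure = {ABCE} → lossless.
Decomposition 3: common = {AC}, closure = {AC} → lossy.

Decomposition 3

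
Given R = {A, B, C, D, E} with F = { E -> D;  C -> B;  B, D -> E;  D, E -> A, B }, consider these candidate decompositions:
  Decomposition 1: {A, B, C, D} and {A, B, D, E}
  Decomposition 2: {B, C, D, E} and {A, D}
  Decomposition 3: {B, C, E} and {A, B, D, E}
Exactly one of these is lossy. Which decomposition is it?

Decomposition 2

Decomposition 1: common = {A, B, D}, closure = {A, B, D, E} → lossless.
Decomposition 2: common = {D}, closure = {D} → lossy.
Decomposition 3: common = {B, E}, closure = {A, B, D, E} → lossless.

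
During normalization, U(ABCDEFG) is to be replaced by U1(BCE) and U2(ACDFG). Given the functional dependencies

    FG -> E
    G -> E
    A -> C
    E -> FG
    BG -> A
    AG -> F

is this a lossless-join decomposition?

No

Common attributes: U1 ∩ U2 = {C}.
No dependency enlarges {C}, so (C)⁺ = {C}.
The closure contains neither all of U1 = {BCE} nor all of U2 = {ACDFG}, so the common attributes are not a superkey of either fragment. The join is lossy.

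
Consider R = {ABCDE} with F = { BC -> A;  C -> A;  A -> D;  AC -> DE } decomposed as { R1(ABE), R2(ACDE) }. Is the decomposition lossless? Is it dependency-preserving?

Lossless test: (AE)⁺ = {ADE}, which is a superkey of neither fragment — lossy.
Dependency preservation: BC → A is not contained in any single fragment, but the restricted closure of its left-hand side across the fragments still reaches the right-hand side; the remaining FDs each lie inside some fragment. All dependencies are preserved.

lossy but dependency-preserving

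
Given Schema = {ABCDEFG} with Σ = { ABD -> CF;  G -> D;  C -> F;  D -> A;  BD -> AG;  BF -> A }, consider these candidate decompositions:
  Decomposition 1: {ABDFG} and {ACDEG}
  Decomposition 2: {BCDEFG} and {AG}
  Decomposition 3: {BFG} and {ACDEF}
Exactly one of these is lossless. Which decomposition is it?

Decomposition 2

Decomposition 1: common = {ADG}, closure = {ADG} → lossy.
Decomposition 2: common = {G}, closure = {ADG} → lossless.
Decomposition 3: common = {F}, closure = {F} → lossy.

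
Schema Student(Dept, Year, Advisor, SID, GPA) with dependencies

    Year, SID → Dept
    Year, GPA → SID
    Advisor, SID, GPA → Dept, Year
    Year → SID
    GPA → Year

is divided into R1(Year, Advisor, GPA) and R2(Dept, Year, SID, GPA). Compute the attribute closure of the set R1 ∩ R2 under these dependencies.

Dept, Year, SID, GPA

R1 ∩ R2 = {Year, GPA}.
Year, GPA → SID applies, adding SID
Year, SID → Dept applies, adding Dept
Closure: {Dept, Year, SID, GPA}.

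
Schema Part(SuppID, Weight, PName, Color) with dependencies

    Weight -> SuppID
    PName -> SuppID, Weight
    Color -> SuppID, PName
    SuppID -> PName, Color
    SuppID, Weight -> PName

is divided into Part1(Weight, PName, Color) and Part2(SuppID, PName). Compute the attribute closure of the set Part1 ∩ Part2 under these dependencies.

Part1 ∩ Part2 = {PName}.
PName → SuppID, Weight applies, adding SuppID, Weight
SuppID → PName, Color applies, adding Color
Closure: {SuppID, Weight, PName, Color}.

SuppID, Weight, PName, Color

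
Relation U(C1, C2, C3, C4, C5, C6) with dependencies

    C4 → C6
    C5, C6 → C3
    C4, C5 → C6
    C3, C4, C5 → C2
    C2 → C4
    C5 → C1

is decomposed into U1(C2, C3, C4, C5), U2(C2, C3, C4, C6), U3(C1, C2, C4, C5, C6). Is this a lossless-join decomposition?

Yes

Chase test. Columns are C1, C2, C3, C4, C5, C6; row i has aⱼ where attribute j ∈ Ui, else bᵢⱼ.
Initial tableau (one row per fragment):
  row 1: b11 a2 a3 a4 a5 b16
  row 2: b21 a2 a3 a4 b25 a6
  row 3: a1 a2 b33 a4 a5 a6
Rows 1 and 2 agree on C4; apply C4→C6 and equate their C6 entries.
Rows 1 and 3 agree on C5, C6; apply C5, C6→C3 and equate their C3 entries.
Rows 1 and 3 agree on C5; apply C5→C1 and equate their C1 entries.
Row 1 is now all distinguished symbols — the join is lossless.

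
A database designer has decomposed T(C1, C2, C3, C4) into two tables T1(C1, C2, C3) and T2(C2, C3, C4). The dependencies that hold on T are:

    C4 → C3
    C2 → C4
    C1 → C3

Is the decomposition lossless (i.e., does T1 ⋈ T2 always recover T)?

Common attributes: T1 ∩ T2 = {C2, C3}.
Closure of {C2, C3}: C2 → C4 applies, adding C4. So (C2, C3)⁺ = {C2, C3, C4}.
This closure contains every attribute of T2, so T1 ∩ T2 → T2. The join is lossless.

Yes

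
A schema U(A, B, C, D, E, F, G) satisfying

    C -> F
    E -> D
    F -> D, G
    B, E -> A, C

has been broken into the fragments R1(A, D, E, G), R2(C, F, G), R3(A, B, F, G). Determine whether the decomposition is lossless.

Chase test. Columns are A, B, C, D, E, F, G; row i has aⱼ where attribute j ∈ Ri, else bᵢⱼ.
Initial tableau (one row per fragment):
  row 1: a1 b12 b13 a4 a5 b16 a7
  row 2: b21 b22 a3 b24 b25 a6 a7
  row 3: a1 a2 b33 b34 b35 a6 a7
Rows 2 and 3 agree on F; apply F→D, G and equate their D, G entries.
No row becomes fully distinguished — the join is lossy.

No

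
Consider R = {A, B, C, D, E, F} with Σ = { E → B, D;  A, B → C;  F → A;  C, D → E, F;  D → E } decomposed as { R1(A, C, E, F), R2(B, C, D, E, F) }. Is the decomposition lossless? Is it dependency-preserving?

lossless but not dependency-preserving

Lossless test: (C, E, F)⁺ = {A, B, C, D, E, F}, which contains all of one fragment — lossless.
Dependency preservation: the restricted closure of {A, B} across the fragments never reaches {C}, so A, B → C cannot be enforced without a join — not preserved.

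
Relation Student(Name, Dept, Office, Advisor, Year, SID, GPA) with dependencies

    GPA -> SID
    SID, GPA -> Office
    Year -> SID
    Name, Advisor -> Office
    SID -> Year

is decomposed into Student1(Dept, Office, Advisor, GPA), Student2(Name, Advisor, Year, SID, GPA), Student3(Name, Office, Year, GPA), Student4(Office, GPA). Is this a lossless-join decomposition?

Chase test. Columns are Name, Dept, Office, Advisor, Year, SID, GPA; row i has aⱼ where attribute j ∈ Studenti, else bᵢⱼ.
Initial tableau (one row per fragment):
  row 1: b11 a2 a3 a4 b15 b16 a7
  row 2: a1 b22 b23 a4 a5 a6 a7
  row 3: a1 b32 a3 b34 a5 b36 a7
  row 4: b41 b42 a3 b44 b45 b46 a7
Rows 1 and 2 agree on GPA; apply GPA→SID and equate their SID entries.
Rows 1 and 3 agree on GPA; apply GPA→SID and equate their SID entries.
Rows 1 and 4 agree on GPA; apply GPA→SID and equate their SID entries.
Rows 1 and 2 agree on SID, GPA; apply SID, GPA→Office and equate their Office entries.
Rows 1 and 2 agree on SID; apply SID→Year and equate their Year entries.
Rows 1 and 4 agree on SID; apply SID→Year and equate their Year entries.
No row becomes fully distinguished — the join is lossy.

No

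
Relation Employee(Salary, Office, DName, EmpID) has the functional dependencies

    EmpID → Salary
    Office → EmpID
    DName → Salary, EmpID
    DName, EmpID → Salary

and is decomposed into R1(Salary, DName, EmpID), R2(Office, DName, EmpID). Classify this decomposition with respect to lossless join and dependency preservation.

Lossless test: (DName, EmpID)⁺ = {Salary, DName, EmpID}, which contains all of one fragment — lossless.
Dependency preservation: every FD's attributes lie within a single fragment, so each can be enforced locally — preserved.

lossless and dependency-preserving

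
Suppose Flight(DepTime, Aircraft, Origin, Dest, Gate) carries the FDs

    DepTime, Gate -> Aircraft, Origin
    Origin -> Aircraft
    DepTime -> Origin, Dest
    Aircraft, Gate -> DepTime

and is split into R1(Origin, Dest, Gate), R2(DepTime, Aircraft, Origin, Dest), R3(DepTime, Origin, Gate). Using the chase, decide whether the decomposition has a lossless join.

Yes

Chase test. Columns are DepTime, Aircraft, Origin, Dest, Gate; row i has aⱼ where attribute j ∈ Ri, else bᵢⱼ.
Initial tableau (one row per fragment):
  row 1: b11 b12 a3 a4 a5
  row 2: a1 a2 a3 a4 b25
  row 3: a1 b32 a3 b34 a5
Rows 1 and 2 agree on Origin; apply Origin→Aircraft and equate their Aircraft entries.
Rows 1 and 3 agree on Origin; apply Origin→Aircraft and equate their Aircraft entries.
Rows 2 and 3 agree on DepTime; apply DepTime→Origin, Dest and equate their Origin, Dest entries.
Rows 1 and 3 agree on Aircraft, Gate; apply Aircraft, Gate→DepTime and equate their DepTime entries.
Row 1 is now all distinguished symbols — the join is lossless.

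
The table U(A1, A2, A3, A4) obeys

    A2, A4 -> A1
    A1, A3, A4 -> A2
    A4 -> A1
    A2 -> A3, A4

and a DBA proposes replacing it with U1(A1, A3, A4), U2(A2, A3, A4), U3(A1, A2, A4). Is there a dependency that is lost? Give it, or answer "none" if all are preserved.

A2, A4 → A1 lies within U3.
A1, A3, A4 → A2: restricted closure across fragments reaches A2.
A4 → A1 lies within U1.
A2 → A3, A4 lies within U2.
Every dependency is enforceable on the fragments, so the decomposition is dependency-preserving.

none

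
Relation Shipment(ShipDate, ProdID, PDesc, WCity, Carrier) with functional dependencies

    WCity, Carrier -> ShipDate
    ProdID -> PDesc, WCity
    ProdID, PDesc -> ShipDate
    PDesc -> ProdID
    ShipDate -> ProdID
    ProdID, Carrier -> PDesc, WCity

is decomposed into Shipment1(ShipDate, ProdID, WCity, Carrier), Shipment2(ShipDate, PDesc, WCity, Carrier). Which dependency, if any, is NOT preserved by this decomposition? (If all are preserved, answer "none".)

none

WCity, Carrier → ShipDate lies within Shipment1.
ProdID → PDesc, WCity: restricted closure across fragments reaches PDesc, WCity.
ProdID, PDesc → ShipDate: restricted closure across fragments reaches ShipDate.
PDesc → ProdID: restricted closure across fragments reaches ProdID.
ShipDate → ProdID lies within Shipment1.
ProdID, Carrier → PDesc, WCity: restricted closure across fragments reaches PDesc, WCity.
Every dependency is enforceable on the fragments, so the decomposition is dependency-preserving.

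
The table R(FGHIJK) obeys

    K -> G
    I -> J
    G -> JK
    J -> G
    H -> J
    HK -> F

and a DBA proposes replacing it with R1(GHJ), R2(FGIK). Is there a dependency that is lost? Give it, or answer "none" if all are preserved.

HK -> F

Check HK → F: no single fragment contains all of {FHK}, and the restricted closure of {HK} across the fragments never reaches {F}.
K → G is preserved.
I → J is preserved.
G → JK is preserved.
J → G is preserved.
H → J is preserved.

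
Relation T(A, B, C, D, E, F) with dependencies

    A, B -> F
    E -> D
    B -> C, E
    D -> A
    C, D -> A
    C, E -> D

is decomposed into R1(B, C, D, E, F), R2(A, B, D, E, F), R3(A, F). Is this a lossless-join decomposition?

Chase test. Columns are A, B, C, D, E, F; row i has aⱼ where attribute j ∈ Ri, else bᵢⱼ.
Initial tableau (one row per fragment):
  row 1: b11 a2 a3 a4 a5 a6
  row 2: a1 a2 b23 a4 a5 a6
  row 3: a1 b32 b33 b34 b35 a6
Rows 1 and 2 agree on B; apply B→C, E and equate their C, E entries.
Rows 1 and 2 agree on D; apply D→A and equate their A entries.
Row 1 is now all distinguished symbols — the join is lossless.

Yes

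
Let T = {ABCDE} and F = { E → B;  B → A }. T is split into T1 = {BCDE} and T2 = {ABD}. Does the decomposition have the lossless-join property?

Common attributes: T1 ∩ T2 = {BD}.
Closure of {BD}: B → A applies, adding A. So (BD)⁺ = {ABD}.
This closure contains every attribute of T2, so T1 ∩ T2 → T2. The join is lossless.

Yes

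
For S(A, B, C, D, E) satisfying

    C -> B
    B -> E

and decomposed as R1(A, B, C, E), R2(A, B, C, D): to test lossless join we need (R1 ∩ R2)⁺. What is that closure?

A, B, C, E

R1 ∩ R2 = {A, B, C}.
B → E applies, adding E
Closure: {A, B, C, E}.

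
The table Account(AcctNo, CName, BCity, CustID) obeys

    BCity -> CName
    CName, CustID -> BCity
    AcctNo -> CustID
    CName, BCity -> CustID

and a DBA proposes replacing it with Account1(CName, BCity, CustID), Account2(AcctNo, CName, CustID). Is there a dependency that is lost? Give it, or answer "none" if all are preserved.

none

BCity → CName lies within Account1.
CName, CustID → BCity lies within Account1.
AcctNo → CustID lies within Account2.
CName, BCity → CustID lies within Account1.
Every dependency is enforceable on the fragments, so the decomposition is dependency-preserving.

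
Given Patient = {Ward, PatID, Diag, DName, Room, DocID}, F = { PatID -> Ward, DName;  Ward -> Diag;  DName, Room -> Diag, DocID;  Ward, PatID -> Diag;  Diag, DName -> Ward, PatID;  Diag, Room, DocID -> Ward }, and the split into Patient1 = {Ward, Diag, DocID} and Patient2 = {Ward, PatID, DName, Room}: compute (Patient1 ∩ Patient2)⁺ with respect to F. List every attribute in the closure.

Patient1 ∩ Patient2 = {Ward}.
Ward → Diag applies, adding Diag
Closure: {Ward, Diag}.

Ward, Diag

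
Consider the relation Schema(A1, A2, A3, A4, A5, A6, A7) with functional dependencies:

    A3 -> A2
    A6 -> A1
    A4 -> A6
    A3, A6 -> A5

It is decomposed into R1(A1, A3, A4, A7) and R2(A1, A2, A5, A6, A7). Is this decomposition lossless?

No

Common attributes: R1 ∩ R2 = {A1, A7}.
No dependency enlarges {A1, A7}, so (A1, A7)⁺ = {A1, A7}.
The closure contains neither all of R1 = {A1, A3, A4, A7} nor all of R2 = {A1, A2, A5, A6, A7}, so the common attributes are not a superkey of either fragment. The join is lossy.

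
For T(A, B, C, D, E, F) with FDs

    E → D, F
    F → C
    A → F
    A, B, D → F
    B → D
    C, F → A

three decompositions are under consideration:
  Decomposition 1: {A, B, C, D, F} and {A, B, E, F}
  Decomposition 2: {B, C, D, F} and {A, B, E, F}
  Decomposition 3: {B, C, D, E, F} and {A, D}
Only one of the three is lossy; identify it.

Decomposition 1: common = {A, B, F}, closure = {A, B, C, D, F} → lossless.
Decomposition 2: common = {B, F}, closure = {A, B, C, D, F} → lossless.
Decomposition 3: common = {D}, closure = {D} → lossy.

Decomposition 3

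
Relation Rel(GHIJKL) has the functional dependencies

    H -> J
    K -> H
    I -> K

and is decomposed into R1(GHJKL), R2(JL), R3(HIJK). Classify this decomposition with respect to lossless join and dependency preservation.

lossy but dependency-preserving

Lossless test (chase): applying each FD to every pair of rows produces no changes in the tableau, so no row becomes fully distinguished — the join is lossy.
Dependency preservation: every FD's attributes lie within a single fragment, so each can be enforced locally — preserved.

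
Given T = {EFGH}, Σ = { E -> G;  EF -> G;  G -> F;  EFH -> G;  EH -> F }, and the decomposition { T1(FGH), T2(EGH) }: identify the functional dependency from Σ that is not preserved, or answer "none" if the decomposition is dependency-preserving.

E → G lies within T2.
EF → G: restricted closure across fragments reaches G.
G → F lies within T1.
EFH → G: restricted closure across fragments reaches G.
EH → F: restricted closure across fragments reaches F.
Every dependency is enforceable on the fragments, so the decomposition is dependency-preserving.

none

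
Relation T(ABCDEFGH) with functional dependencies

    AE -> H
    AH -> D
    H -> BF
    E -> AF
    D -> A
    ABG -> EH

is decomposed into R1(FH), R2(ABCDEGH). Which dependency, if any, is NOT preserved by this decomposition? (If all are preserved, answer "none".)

none

AE → H lies within R2.
AH → D lies within R2.
H → BF: restricted closure across fragments reaches BF.
E → AF: restricted closure across fragments reaches AF.
D → A lies within R2.
ABG → EH lies within R2.
Every dependency is enforceable on the fragments, so the decomposition is dependency-preserving.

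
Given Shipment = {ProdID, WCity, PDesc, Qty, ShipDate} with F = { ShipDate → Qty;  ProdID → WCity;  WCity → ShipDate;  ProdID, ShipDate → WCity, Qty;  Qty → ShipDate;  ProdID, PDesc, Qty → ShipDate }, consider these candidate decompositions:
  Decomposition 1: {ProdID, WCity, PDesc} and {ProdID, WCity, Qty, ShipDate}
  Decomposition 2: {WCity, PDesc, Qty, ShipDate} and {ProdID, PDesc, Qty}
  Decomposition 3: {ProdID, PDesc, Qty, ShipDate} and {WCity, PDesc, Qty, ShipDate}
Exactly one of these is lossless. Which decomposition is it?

Decomposition 1: common = {ProdID, WCity}, closure = {ProdID, WCity, Qty, ShipDate} → lossless.
Decomposition 2: common = {PDesc, Qty}, closure = {PDesc, Qty, ShipDate} → lossy.
Decomposition 3: common = {PDesc, Qty, ShipDate}, closure = {PDesc, Qty, ShipDate} → lossy.

Decomposition 1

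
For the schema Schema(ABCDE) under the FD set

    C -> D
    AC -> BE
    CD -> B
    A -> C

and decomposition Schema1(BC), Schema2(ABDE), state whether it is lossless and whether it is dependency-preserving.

Lossless test: (B)⁺ = {B}, which is a superkey of neither fragment — lossy.
Dependency preservation: the restricted closure of {C} across the fragments never reaches {D}, so C → D cannot be enforced without a join — not preserved.

lossy and not dependency-preserving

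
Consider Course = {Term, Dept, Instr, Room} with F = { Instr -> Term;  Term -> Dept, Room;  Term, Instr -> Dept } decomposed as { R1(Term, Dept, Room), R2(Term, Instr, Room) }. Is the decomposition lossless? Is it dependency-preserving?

lossless and dependency-preserving

Lossless test: (Term, Room)⁺ = {Term, Dept, Room}, which contains all of one fragment — lossless.
Dependency preservation: Term, Instr → Dept is not contained in any single fragment, but the restricted closure of its left-hand side across the fragments still reaches the right-hand side; the remaining FDs each lie inside some fragment. All dependencies are preserved.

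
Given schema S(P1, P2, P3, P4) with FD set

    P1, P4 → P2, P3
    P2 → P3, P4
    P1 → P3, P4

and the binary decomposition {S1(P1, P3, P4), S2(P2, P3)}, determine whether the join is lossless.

No

Common attributes: S1 ∩ S2 = {P3}.
No dependency enlarges {P3}, so (P3)⁺ = {P3}.
The closure contains neither all of S1 = {P1, P3, P4} nor all of S2 = {P2, P3}, so the common attributes are not a superkey of either fragment. The join is lossy.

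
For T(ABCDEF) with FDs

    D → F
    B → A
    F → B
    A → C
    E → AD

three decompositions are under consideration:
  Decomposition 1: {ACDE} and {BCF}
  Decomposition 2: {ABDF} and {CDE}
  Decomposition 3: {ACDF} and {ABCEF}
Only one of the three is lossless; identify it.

Decomposition 2

Decomposition 1: common = {C}, closure = {C} → lossy.
Decomposition 2: common = {D}, closure = {ABCDF} → lossless.
Decomposition 3: common = {ACF}, closure = {ABCF} → lossy.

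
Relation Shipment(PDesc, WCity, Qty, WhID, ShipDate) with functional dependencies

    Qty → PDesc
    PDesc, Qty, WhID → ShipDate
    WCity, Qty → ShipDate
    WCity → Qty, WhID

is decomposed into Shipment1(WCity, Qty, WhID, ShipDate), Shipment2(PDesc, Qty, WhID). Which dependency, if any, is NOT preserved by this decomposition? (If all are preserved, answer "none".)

Qty → PDesc lies within Shipment2.
PDesc, Qty, WhID → ShipDate: restricted closure across fragments reaches ShipDate.
WCity, Qty → ShipDate lies within Shipment1.
WCity → Qty, WhID lies within Shipment1.
Every dependency is enforceable on the fragments, so the decomposition is dependency-preserving.

none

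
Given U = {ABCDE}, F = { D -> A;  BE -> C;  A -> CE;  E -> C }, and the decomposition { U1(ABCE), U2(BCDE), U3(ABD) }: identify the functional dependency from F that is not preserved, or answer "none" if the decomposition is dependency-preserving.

D → A lies within U3.
BE → C lies within U1.
A → CE lies within U1.
E → C lies within U1.
Every dependency is enforceable on the fragments, so the decomposition is dependency-preserving.

none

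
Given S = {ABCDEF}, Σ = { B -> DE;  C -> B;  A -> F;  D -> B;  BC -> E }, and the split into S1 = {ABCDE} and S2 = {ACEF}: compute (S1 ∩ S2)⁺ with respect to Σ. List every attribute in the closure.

S1 ∩ S2 = {ACE}.
C → B applies, adding B
A → F applies, adding F
B → DE applies, adding D
Closure: {ABCDEF}.

ABCDEF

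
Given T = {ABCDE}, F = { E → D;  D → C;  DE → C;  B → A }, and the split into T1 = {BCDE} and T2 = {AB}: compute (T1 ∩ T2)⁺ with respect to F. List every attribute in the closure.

AB

T1 ∩ T2 = {B}.
B → A applies, adding A
Closure: {AB}.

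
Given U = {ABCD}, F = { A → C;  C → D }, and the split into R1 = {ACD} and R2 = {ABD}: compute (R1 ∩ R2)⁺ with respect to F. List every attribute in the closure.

ACD

R1 ∩ R2 = {AD}.
A → C applies, adding C
Closure: {ACD}.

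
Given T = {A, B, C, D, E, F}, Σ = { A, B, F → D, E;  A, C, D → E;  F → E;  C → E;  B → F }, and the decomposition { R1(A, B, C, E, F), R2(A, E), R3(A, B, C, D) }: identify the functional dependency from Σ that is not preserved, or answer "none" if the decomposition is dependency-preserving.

A, B, F → D, E: restricted closure across fragments reaches D, E.
A, C, D → E: restricted closure across fragments reaches E.
F → E lies within R1.
C → E lies within R1.
B → F lies within R1.
Every dependency is enforceable on the fragments, so the decomposition is dependency-preserving.

none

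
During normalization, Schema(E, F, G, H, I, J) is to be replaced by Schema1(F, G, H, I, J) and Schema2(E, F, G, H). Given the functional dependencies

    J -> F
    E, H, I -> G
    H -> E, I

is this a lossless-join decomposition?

Yes

Common attributes: Schema1 ∩ Schema2 = {F, G, H}.
Closure of {F, G, H}: H → E, I applies, adding E, I. So (F, G, H)⁺ = {E, F, G, H, I}.
This closure contains every attribute of Schema2, so Schema1 ∩ Schema2 → Schema2. The join is lossless.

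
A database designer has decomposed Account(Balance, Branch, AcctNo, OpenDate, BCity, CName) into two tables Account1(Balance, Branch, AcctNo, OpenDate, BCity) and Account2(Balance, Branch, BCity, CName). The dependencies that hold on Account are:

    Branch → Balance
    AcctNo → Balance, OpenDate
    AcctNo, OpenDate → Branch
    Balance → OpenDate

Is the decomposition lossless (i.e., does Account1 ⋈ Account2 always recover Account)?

No

Common attributes: Account1 ∩ Account2 = {Balance, Branch, BCity}.
Closure of {Balance, Branch, BCity}: Balance → OpenDate applies, adding OpenDate. So (Balance, Branch, BCity)⁺ = {Balance, Branch, OpenDate, BCity}.
The closure contains neither all of Account1 = {Balance, Branch, AcctNo, OpenDate, BCity} nor all of Account2 = {Balance, Branch, BCity, CName}, so the common attributes are not a superkey of either fragment. The join is lossy.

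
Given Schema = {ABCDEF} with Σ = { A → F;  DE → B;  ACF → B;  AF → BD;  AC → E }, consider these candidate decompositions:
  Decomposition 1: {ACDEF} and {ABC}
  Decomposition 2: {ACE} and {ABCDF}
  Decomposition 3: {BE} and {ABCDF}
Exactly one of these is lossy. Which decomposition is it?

Decomposition 3

Decomposition 1: common = {AC}, closure = {ABCDEF} → lossless.
Decomposition 2: common = {AC}, closure = {ABCDEF} → lossless.
Decomposition 3: common = {B}, closure = {B} → lossy.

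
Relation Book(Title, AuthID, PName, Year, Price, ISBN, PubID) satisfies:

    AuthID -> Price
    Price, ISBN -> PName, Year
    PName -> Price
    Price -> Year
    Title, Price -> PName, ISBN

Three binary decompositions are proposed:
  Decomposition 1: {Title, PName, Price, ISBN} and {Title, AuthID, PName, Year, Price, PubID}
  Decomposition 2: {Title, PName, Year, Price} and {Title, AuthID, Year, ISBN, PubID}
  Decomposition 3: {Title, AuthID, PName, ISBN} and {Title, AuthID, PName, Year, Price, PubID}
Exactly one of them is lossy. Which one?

Decomposition 1: common = {Title, PName, Price}, closure = {Title, PName, Year, Price, ISBN} → lossless.
Decomposition 2: common = {Title, Year}, closure = {Title, Year} → lossy.
Decomposition 3: common = {Title, AuthID, PName}, closure = {Title, AuthID, PName, Year, Price, ISBN} → lossless.

Decomposition 2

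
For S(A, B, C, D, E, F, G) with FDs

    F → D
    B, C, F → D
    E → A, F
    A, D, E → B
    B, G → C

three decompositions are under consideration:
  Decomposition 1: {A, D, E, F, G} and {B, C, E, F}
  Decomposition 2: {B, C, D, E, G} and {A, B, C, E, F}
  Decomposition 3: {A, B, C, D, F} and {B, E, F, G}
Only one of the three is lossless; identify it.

Decomposition 2

Decomposition 1: common = {E, F}, closure = {A, B, D, E, F} → lossy.
Decomposition 2: common = {B, C, E}, closure = {A, B, C, D, E, F} → lossless.
Decomposition 3: common = {B, F}, closure = {B, D, F} → lossy.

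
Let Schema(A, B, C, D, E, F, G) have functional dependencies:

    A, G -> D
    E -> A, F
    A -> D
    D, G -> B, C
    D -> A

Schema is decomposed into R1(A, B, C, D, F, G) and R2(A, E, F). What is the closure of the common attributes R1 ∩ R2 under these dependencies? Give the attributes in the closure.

A, D, F

R1 ∩ R2 = {A, F}.
A → D applies, adding D
Closure: {A, D, F}.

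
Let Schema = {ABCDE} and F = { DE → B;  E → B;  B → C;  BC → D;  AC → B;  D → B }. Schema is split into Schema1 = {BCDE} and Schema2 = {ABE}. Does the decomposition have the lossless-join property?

Yes

Common attributes: Schema1 ∩ Schema2 = {BE}.
Closure of {BE}: B → C applies, adding C; BC → D applies, adding D. So (BE)⁺ = {BCDE}.
This closure contains every attribute of Schema1, so Schema1 ∩ Schema2 → Schema1. The join is lossless.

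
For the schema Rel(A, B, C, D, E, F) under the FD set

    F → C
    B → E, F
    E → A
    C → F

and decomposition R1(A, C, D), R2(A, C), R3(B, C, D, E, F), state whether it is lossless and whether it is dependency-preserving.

Lossless test (chase): Rows 1 and 2 agree on C; apply C→F and equate their F entries. Rows 1 and 3 agree on C; apply C→F and equate their F entries. No row becomes fully distinguished — the join is lossy.
Dependency preservation: the restricted closure of {E} across the fragments never reaches {A}, so E → A cannot be enforced without a join — not preserved.

lossy and not dependency-preserving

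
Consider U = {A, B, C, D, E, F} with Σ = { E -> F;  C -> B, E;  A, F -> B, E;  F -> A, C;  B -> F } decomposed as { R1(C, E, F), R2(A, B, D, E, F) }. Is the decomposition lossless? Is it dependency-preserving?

Lossless test: (E, F)⁺ = {A, B, C, E, F}, which contains all of one fragment — lossless.
Dependency preservation: C → B, E; F → A, C are not contained in any single fragment, but the restricted closure of each left-hand side across the fragments still reaches the right-hand side; the remaining FDs each lie inside some fragment. All dependencies are preserved.

lossless and dependency-preserving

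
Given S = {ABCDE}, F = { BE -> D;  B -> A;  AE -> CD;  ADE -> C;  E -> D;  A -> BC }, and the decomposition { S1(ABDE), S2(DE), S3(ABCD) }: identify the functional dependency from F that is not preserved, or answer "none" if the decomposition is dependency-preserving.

none

BE → D lies within S1.
B → A lies within S1.
AE → CD: restricted closure across fragments reaches CD.
ADE → C: restricted closure across fragments reaches C.
E → D lies within S1.
A → BC lies within S3.
Every dependency is enforceable on the fragments, so the decomposition is dependency-preserving.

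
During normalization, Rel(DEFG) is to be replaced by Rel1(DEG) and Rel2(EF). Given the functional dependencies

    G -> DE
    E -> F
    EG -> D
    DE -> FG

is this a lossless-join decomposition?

Yes

Common attributes: Rel1 ∩ Rel2 = {E}.
Closure of {E}: E → F applies, adding F. So (E)⁺ = {EF}.
This closure contains every attribute of Rel2, so Rel1 ∩ Rel2 → Rel2. The join is lossless.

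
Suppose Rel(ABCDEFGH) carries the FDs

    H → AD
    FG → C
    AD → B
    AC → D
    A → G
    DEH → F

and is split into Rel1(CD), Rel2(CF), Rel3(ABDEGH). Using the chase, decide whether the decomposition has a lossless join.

No

Chase test. Columns are ABCDEFGH; row i has aⱼ where attribute j ∈ Reli, else bᵢⱼ.
Initial tableau (one row per fragment):
  row 1: b11 b12 a3 a4 b15 b16 b17 b18
  row 2: b21 b22 a3 b24 b25 a6 b27 b28
  row 3: a1 a2 b33 a4 a5 b36 a7 a8
No row becomes fully distinguished — the join is lossy.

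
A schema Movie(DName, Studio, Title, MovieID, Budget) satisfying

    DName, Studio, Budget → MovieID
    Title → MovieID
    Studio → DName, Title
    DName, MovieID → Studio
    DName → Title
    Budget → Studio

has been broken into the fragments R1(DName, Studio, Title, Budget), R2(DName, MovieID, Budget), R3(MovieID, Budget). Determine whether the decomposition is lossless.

Chase test. Columns are DName, Studio, Title, MovieID, Budget; row i has aⱼ where attribute j ∈ Ri, else bᵢⱼ.
Initial tableau (one row per fragment):
  row 1: a1 a2 a3 b14 a5
  row 2: a1 b22 b23 a4 a5
  row 3: b31 b32 b33 a4 a5
Rows 1 and 2 agree on DName; apply DName→Title and equate their Title entries.
Rows 1 and 2 agree on Budget; apply Budget→Studio and equate their Studio entries.
Rows 1 and 3 agree on Budget; apply Budget→Studio and equate their Studio entries.
Rows 1 and 2 agree on DName, Studio, Budget; apply DName, Studio, Budget→MovieID and equate their MovieID entries.
Rows 1 and 3 agree on Studio; apply Studio→DName, Title and equate their DName, Title entries.
Row 1 is now all distinguished symbols — the join is lossless.

Yes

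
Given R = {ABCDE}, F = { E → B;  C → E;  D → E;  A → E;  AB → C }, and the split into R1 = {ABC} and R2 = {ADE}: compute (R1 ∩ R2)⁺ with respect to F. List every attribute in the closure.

R1 ∩ R2 = {A}.
A → E applies, adding E
E → B applies, adding B
AB → C applies, adding C
Closure: {ABCE}.

ABCE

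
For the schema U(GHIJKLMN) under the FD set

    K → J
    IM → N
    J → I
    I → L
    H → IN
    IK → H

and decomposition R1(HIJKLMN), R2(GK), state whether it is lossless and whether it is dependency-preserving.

Lossless test: (K)⁺ = {HIJKLN}, which is a superkey of neither fragment — lossy.
Dependency preservation: every FD's attributes lie within a single fragment, so each can be enforced locally — preserved.

lossy but dependency-preserving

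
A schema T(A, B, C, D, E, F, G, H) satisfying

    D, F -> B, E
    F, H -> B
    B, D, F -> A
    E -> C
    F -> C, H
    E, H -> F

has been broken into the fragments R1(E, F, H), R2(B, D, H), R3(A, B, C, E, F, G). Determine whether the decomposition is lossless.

Chase test. Columns are A, B, C, D, E, F, G, H; row i has aⱼ where attribute j ∈ Ri, else bᵢⱼ.
Initial tableau (one row per fragment):
  row 1: b11 b12 b13 b14 a5 a6 b17 a8
  row 2: b21 a2 b23 a4 b25 b26 b27 a8
  row 3: a1 a2 a3 b34 a5 a6 a7 b38
Rows 1 and 3 agree on E; apply E→C and equate their C entries.
Rows 1 and 3 agree on F; apply F→C, H and equate their C, H entries.
Rows 1 and 3 agree on F, H; apply F, H→B and equate their B entries.
No row becomes fully distinguished — the join is lossy.

No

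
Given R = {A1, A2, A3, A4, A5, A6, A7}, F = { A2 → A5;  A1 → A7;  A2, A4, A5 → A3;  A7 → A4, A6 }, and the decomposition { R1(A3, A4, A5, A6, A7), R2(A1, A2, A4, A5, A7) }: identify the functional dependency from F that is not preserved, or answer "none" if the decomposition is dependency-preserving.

A2, A4, A5 → A3

Check A2, A4, A5 → A3: no single fragment contains all of {A2, A3, A4, A5}, and the restricted closure of {A2, A4, A5} across the fragments never reaches {A3}.
A2 → A5 is preserved.
A1 → A7 is preserved.
A7 → A4, A6 is preserved.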